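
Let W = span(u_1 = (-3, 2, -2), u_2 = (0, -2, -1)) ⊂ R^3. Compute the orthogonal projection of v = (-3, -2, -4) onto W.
proj_W(v) = (-3, -2, -4)

Set up U = [u_1 | ... | u_2] ∈ R^(3×2). The projector onto W = col(U) is P = U (U^T U)^(-1) U^T.
Compute U^T U =
  [17, -2]
  [-2, 5],
and U^T v = (13, 8).
Solve U^T U · c = U^T v for the coefficients: c = (1, 2). The projection is proj_W(v) = U c.
Check: (v - proj_W(v)) · u_1 = 0  (should be 0).
Check: (v - proj_W(v)) · u_2 = 0  (should be 0).
Result: proj_W(v) = (-3, -2, -4).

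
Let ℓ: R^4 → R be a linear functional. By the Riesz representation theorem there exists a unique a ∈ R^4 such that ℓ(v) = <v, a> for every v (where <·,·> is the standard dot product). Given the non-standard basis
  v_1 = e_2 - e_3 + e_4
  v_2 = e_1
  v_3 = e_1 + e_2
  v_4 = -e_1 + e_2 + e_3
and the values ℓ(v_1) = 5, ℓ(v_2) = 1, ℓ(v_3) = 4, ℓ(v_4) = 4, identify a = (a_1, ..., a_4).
a = (1, 3, 2, 4)

Write a = (a_1, ..., a_4) in the standard basis. For each basis vector v_i, ℓ(v_i) = <v_i, a> is a linear equation in the a_j's. Collect the n equations into a matrix system V a = ℓ, where row i of V is v_i (expressed in the standard basis). Since V is invertible (lower-triangular with 1s on the diagonal, up to permutation), solve by back-substitution:
  V =
[[0, 1, -1, 1],
 [1, 0, 0, 0],
 [1, 1, 0, 0],
 [-1, 1, 1, 0]]
  V a = (5, 1, 4, 4)
Solving gives a = (1, 3, 2, 4).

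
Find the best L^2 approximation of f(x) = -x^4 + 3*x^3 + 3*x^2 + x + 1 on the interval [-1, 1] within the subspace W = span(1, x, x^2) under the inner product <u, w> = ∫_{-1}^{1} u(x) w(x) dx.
g(x) = 15*x^2/7 + 14*x/5 + 38/35

The best approximation g ∈ W is the orthogonal projection of f onto W. Writing g = a_0 + a_1 x + a_2 x^2, the coefficients solve the normal equations G · a = b where
  G_{ij} = <φ_i, φ_j> and b_i = <f, φ_i>, with φ_0 = 1, φ_1 = x, φ_2 = x^2.
G =
  [2, 0, 2/3]
  [0, 2/3, 0]
  [2/3, 0, 2/5],
b = (18/5, 28/15, 166/105).
Solving gives a_0 = 38/35, a_1 = 14/5, a_2 = 15/7, so
  g(x) = 15*x^2/7 + 14*x/5 + 38/35.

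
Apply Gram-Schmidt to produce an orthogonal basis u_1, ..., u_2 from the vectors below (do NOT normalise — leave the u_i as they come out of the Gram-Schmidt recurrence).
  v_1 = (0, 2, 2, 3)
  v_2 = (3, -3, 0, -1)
Orthogonal basis:
  u_1 = (0, 2, 2, 3)
  u_2 = (3, -33/17, 18/17, 10/17)

Apply the Gram-Schmidt recurrence
  u_1 = v_1
  u_i = v_i − Σ_{j<i} ((v_i · u_j) / (u_j · u_j)) · u_j.

Step by step this gives:
  u_1 = (0, 2, 2, 3)
  u_2 = (3, -33/17, 18/17, 10/17)

Orthogonality check:
  u_2 · u_1 = 0 (should be 0)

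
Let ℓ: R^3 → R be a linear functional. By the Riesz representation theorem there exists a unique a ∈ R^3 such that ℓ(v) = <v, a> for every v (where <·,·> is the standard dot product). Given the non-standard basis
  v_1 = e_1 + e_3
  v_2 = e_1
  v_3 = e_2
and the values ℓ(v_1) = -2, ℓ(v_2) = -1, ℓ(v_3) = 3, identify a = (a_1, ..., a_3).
a = (-1, 3, -1)

Write a = (a_1, ..., a_3) in the standard basis. For each basis vector v_i, ℓ(v_i) = <v_i, a> is a linear equation in the a_j's. Collect the n equations into a matrix system V a = ℓ, where row i of V is v_i (expressed in the standard basis). Since V is invertible (lower-triangular with 1s on the diagonal, up to permutation), solve by back-substitution:
  V =
[[1, 0, 1],
 [1, 0, 0],
 [0, 1, 0]]
  V a = (-2, -1, 3)
Solving gives a = (-1, 3, -1).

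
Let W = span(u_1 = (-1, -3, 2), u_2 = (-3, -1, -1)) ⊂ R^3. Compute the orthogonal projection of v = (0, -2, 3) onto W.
proj_W(v) = (25/69, -173/69, 167/69)

Set up U = [u_1 | ... | u_2] ∈ R^(3×2). The projector onto W = col(U) is P = U (U^T U)^(-1) U^T.
Compute U^T U =
  [14, 4]
  [4, 11],
and U^T v = (12, -1).
Solve U^T U · c = U^T v for the coefficients: c = (68/69, -31/69). The projection is proj_W(v) = U c.
Check: (v - proj_W(v)) · u_1 = 0  (should be 0).
Check: (v - proj_W(v)) · u_2 = 0  (should be 0).
Result: proj_W(v) = (25/69, -173/69, 167/69).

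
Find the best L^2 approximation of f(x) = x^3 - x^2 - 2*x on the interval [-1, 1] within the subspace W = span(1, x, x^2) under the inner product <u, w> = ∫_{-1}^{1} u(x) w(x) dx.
g(x) = -x^2 - 7*x/5

The best approximation g ∈ W is the orthogonal projection of f onto W. Writing g = a_0 + a_1 x + a_2 x^2, the coefficients solve the normal equations G · a = b where
  G_{ij} = <φ_i, φ_j> and b_i = <f, φ_i>, with φ_0 = 1, φ_1 = x, φ_2 = x^2.
G =
  [2, 0, 2/3]
  [0, 2/3, 0]
  [2/3, 0, 2/5],
b = (-2/3, -14/15, -2/5).
Solving gives a_0 = 0, a_1 = -7/5, a_2 = -1, so
  g(x) = -x^2 - 7*x/5.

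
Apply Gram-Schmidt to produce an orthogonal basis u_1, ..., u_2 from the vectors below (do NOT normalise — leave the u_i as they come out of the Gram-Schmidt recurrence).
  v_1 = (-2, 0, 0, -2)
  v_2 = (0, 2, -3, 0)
Orthogonal basis:
  u_1 = (-2, 0, 0, -2)
  u_2 = (0, 2, -3, 0)

Apply the Gram-Schmidt recurrence
  u_1 = v_1
  u_i = v_i − Σ_{j<i} ((v_i · u_j) / (u_j · u_j)) · u_j.

Step by step this gives:
  u_1 = (-2, 0, 0, -2)
  u_2 = (0, 2, -3, 0)

Orthogonality check:
  u_2 · u_1 = 0 (should be 0)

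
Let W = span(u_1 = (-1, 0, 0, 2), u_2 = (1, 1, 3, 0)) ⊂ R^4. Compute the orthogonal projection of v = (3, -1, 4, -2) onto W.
proj_W(v) = (7/3, 7/6, 7/2, -7/3)

Set up U = [u_1 | ... | u_2] ∈ R^(4×2). The projector onto W = col(U) is P = U (U^T U)^(-1) U^T.
Compute U^T U =
  [5, -1]
  [-1, 11],
and U^T v = (-7, 14).
Solve U^T U · c = U^T v for the coefficients: c = (-7/6, 7/6). The projection is proj_W(v) = U c.
Check: (v - proj_W(v)) · u_1 = 0  (should be 0).
Check: (v - proj_W(v)) · u_2 = 0  (should be 0).
Result: proj_W(v) = (7/3, 7/6, 7/2, -7/3).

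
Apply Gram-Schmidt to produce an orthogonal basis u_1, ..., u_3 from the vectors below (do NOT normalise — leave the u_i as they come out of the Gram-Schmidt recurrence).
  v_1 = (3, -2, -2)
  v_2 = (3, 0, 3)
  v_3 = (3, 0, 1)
Orthogonal basis:
  u_1 = (3, -2, -2)
  u_2 = (42/17, 6/17, 57/17)
  u_3 = (8/33, 20/33, -8/33)

Apply the Gram-Schmidt recurrence
  u_1 = v_1
  u_i = v_i − Σ_{j<i} ((v_i · u_j) / (u_j · u_j)) · u_j.

Step by step this gives:
  u_1 = (3, -2, -2)
  u_2 = (42/17, 6/17, 57/17)
  u_3 = (8/33, 20/33, -8/33)

Orthogonality check:
  u_2 · u_1 = 0 (should be 0)
  u_3 · u_1 = 0 (should be 0)
  u_3 · u_2 = 0 (should be 0)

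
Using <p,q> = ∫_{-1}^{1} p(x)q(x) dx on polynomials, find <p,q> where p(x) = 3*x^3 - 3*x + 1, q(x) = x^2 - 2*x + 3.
<p,q> = 124/15

Expand the product: p(x)·q(x) = 3*x^5 - 6*x^4 + 6*x^3 + 7*x^2 - 11*x + 3.
∫_{-1}^{1} of each monomial x^k gives [2/(k+1) if k even, 0 if k odd]. Integrating term-by-term (or equivalently evaluating the antiderivative F(x) = x^6/2 - 6*x^5/5 + 3*x^4/2 + 7*x^3/3 - 11*x^2/2 + 3*x at the endpoints):
  F(1) − F(−1) = 19/30 − (-229/30) = 124/15.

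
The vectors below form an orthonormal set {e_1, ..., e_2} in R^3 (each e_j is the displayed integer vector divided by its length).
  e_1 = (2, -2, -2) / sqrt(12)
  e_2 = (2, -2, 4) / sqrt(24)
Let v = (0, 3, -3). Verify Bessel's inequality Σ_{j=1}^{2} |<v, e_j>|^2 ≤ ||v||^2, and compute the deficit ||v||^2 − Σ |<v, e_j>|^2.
Σ |<v, e_j>|^2 = 27/2; ||v||^2 = 18; deficit = 9/2

Write each e_j = u_j / sqrt(<u_j, u_j>) where u_j is the displayed integer vector. Then <v, e_j> = <v, u_j> / sqrt(<u_j, u_j>), so |<v, e_j>|^2 = <v, u_j>^2 / <u_j, u_j>.
Coefficients: <v, e_1> = 0/sqrt(12), <v, e_2> = -18/sqrt(24).
Square and sum: Σ |<v, e_j>|^2 = 27/2.
Compute ||v||^2 = v·v = 18.
Deficit = 18 − 27/2 = 9/2 ≥ 0, confirming Bessel's inequality. (The deficit equals ||v − Σ <v,e_j> e_j||^2, the squared distance from v to span{e_j}.)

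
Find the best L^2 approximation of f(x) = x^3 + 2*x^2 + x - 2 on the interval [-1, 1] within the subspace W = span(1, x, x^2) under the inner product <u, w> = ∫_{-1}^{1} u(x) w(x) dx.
g(x) = 2*x^2 + 8*x/5 - 2

The best approximation g ∈ W is the orthogonal projection of f onto W. Writing g = a_0 + a_1 x + a_2 x^2, the coefficients solve the normal equations G · a = b where
  G_{ij} = <φ_i, φ_j> and b_i = <f, φ_i>, with φ_0 = 1, φ_1 = x, φ_2 = x^2.
G =
  [2, 0, 2/3]
  [0, 2/3, 0]
  [2/3, 0, 2/5],
b = (-8/3, 16/15, -8/15).
Solving gives a_0 = -2, a_1 = 8/5, a_2 = 2, so
  g(x) = 2*x^2 + 8*x/5 - 2.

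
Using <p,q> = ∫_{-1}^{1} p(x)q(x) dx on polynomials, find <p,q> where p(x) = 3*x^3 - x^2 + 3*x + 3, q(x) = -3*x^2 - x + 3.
<p,q> = 8

Expand the product: p(x)·q(x) = -9*x^5 + x^3 - 15*x^2 + 6*x + 9.
∫_{-1}^{1} of each monomial x^k gives [2/(k+1) if k even, 0 if k odd]. Integrating term-by-term (or equivalently evaluating the antiderivative F(x) = -3*x^6/2 + x^4/4 - 5*x^3 + 3*x^2 + 9*x at the endpoints):
  F(1) − F(−1) = 23/4 − (-9/4) = 8.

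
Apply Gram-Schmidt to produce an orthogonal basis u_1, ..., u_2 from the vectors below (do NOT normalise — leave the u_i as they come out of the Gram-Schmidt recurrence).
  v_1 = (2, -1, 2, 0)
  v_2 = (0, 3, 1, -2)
Orthogonal basis:
  u_1 = (2, -1, 2, 0)
  u_2 = (2/9, 26/9, 11/9, -2)

Apply the Gram-Schmidt recurrence
  u_1 = v_1
  u_i = v_i − Σ_{j<i} ((v_i · u_j) / (u_j · u_j)) · u_j.

Step by step this gives:
  u_1 = (2, -1, 2, 0)
  u_2 = (2/9, 26/9, 11/9, -2)

Orthogonality check:
  u_2 · u_1 = 0 (should be 0)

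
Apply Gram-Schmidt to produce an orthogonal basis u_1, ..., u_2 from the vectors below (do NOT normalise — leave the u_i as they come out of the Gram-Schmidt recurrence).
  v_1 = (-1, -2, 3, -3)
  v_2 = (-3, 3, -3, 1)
Orthogonal basis:
  u_1 = (-1, -2, 3, -3)
  u_2 = (-84/23, 39/23, -24/23, -22/23)

Apply the Gram-Schmidt recurrence
  u_1 = v_1
  u_i = v_i − Σ_{j<i} ((v_i · u_j) / (u_j · u_j)) · u_j.

Step by step this gives:
  u_1 = (-1, -2, 3, -3)
  u_2 = (-84/23, 39/23, -24/23, -22/23)

Orthogonality check:
  u_2 · u_1 = 0 (should be 0)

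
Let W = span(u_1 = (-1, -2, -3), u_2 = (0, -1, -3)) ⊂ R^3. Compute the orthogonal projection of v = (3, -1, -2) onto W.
proj_W(v) = (27/19, 11/19, -48/19)

Set up U = [u_1 | ... | u_2] ∈ R^(3×2). The projector onto W = col(U) is P = U (U^T U)^(-1) U^T.
Compute U^T U =
  [14, 11]
  [11, 10],
and U^T v = (5, 7).
Solve U^T U · c = U^T v for the coefficients: c = (-27/19, 43/19). The projection is proj_W(v) = U c.
Check: (v - proj_W(v)) · u_1 = 0  (should be 0).
Check: (v - proj_W(v)) · u_2 = 0  (should be 0).
Result: proj_W(v) = (27/19, 11/19, -48/19).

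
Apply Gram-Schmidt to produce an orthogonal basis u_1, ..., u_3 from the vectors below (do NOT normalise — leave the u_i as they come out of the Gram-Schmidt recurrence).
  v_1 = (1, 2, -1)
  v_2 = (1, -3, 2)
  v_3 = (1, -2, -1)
Orthogonal basis:
  u_1 = (1, 2, -1)
  u_2 = (13/6, -2/3, 5/6)
  u_3 = (12/35, -36/35, -12/7)

Apply the Gram-Schmidt recurrence
  u_1 = v_1
  u_i = v_i − Σ_{j<i} ((v_i · u_j) / (u_j · u_j)) · u_j.

Step by step this gives:
  u_1 = (1, 2, -1)
  u_2 = (13/6, -2/3, 5/6)
  u_3 = (12/35, -36/35, -12/7)

Orthogonality check:
  u_2 · u_1 = 0 (should be 0)
  u_3 · u_1 = 0 (should be 0)
  u_3 · u_2 = 0 (should be 0)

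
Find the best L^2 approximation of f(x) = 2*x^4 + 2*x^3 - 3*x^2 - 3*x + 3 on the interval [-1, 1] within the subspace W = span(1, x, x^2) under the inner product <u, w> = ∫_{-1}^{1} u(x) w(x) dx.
g(x) = -9*x^2/7 - 9*x/5 + 99/35

The best approximation g ∈ W is the orthogonal projection of f onto W. Writing g = a_0 + a_1 x + a_2 x^2, the coefficients solve the normal equations G · a = b where
  G_{ij} = <φ_i, φ_j> and b_i = <f, φ_i>, with φ_0 = 1, φ_1 = x, φ_2 = x^2.
G =
  [2, 0, 2/3]
  [0, 2/3, 0]
  [2/3, 0, 2/5],
b = (24/5, -6/5, 48/35).
Solving gives a_0 = 99/35, a_1 = -9/5, a_2 = -9/7, so
  g(x) = -9*x^2/7 - 9*x/5 + 99/35.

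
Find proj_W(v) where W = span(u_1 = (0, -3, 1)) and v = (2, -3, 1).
proj_W(v) = (0, -3, 1)

Set up U = [u_1 | ... | u_1] ∈ R^(3×1). The projector onto W = col(U) is P = U (U^T U)^(-1) U^T.
Compute U^T U =
  [10],
and U^T v = (10).
Solve U^T U · c = U^T v for the coefficients: c = (1). The projection is proj_W(v) = U c.
Check: (v - proj_W(v)) · u_1 = 0  (should be 0).
Result: proj_W(v) = (0, -3, 1).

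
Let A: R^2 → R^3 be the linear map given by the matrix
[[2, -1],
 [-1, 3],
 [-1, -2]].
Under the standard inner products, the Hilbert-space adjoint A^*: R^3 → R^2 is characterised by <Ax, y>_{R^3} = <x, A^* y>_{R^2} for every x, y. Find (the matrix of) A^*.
A^* = A^T =
[[2, -1, -1],
 [-1, 3, -2]]

For real matrices with standard dot products, the defining identity <Ax, y> = <x, A^* y> gives (Ax)^T y = x^T (A^*) y, i.e. x^T A^T y = x^T (A^*) y. Since this holds for all x, y, we must have A^* = A^T. Therefore
A^* =
[[2, -1, -1],
 [-1, 3, -2]].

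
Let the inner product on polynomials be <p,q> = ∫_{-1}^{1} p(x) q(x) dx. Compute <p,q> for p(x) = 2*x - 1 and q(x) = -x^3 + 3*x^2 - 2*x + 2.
<p,q> = -142/15

Expand the product: p(x)·q(x) = -2*x^4 + 7*x^3 - 7*x^2 + 6*x - 2.
∫_{-1}^{1} of each monomial x^k gives [2/(k+1) if k even, 0 if k odd]. Integrating term-by-term (or equivalently evaluating the antiderivative F(x) = -2*x^5/5 + 7*x^4/4 - 7*x^3/3 + 3*x^2 - 2*x at the endpoints):
  F(1) − F(−1) = 1/60 − (569/60) = -142/15.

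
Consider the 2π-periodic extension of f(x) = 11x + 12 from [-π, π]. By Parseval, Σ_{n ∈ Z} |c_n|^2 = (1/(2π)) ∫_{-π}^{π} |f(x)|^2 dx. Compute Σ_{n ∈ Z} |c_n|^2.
Σ |c_n|^2 = 121π^2/3 + 144

Expand and integrate term by term over [-π, π]:
  ∫ (11x)^2 dx = 121·(2π^3/3); ∫ 2·11·(12)·x dx = 0 (odd integrand); ∫ 12^2 dx = 144·2π.
So (1/(2π)) ∫_{-π}^{π} (11x + 12)^2 dx = 121π^2/3 + 144 = 121π^2/3 + 144.
Parseval ⇒ Σ |c_n|^2 = 121π^2/3 + 144.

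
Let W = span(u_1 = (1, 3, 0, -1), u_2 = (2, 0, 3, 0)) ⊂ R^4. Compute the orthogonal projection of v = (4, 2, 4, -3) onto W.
proj_W(v) = (517/139, 387/139, 582/139, -129/139)

Set up U = [u_1 | ... | u_2] ∈ R^(4×2). The projector onto W = col(U) is P = U (U^T U)^(-1) U^T.
Compute U^T U =
  [11, 2]
  [2, 13],
and U^T v = (13, 20).
Solve U^T U · c = U^T v for the coefficients: c = (129/139, 194/139). The projection is proj_W(v) = U c.
Check: (v - proj_W(v)) · u_1 = 0  (should be 0).
Check: (v - proj_W(v)) · u_2 = 0  (should be 0).
Result: proj_W(v) = (517/139, 387/139, 582/139, -129/139).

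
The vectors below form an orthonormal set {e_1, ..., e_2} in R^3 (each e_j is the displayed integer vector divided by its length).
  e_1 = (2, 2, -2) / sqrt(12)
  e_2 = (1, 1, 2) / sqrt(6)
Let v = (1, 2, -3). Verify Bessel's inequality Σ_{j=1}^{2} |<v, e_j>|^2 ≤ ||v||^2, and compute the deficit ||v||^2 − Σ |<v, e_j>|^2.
Σ |<v, e_j>|^2 = 27/2; ||v||^2 = 14; deficit = 1/2

Write each e_j = u_j / sqrt(<u_j, u_j>) where u_j is the displayed integer vector. Then <v, e_j> = <v, u_j> / sqrt(<u_j, u_j>), so |<v, e_j>|^2 = <v, u_j>^2 / <u_j, u_j>.
Coefficients: <v, e_1> = 12/sqrt(12), <v, e_2> = -3/sqrt(6).
Square and sum: Σ |<v, e_j>|^2 = 27/2.
Compute ||v||^2 = v·v = 14.
Deficit = 14 − 27/2 = 1/2 ≥ 0, confirming Bessel's inequality. (The deficit equals ||v − Σ <v,e_j> e_j||^2, the squared distance from v to span{e_j}.)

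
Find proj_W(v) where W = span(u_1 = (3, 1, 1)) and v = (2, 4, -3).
proj_W(v) = (21/11, 7/11, 7/11)

Set up U = [u_1 | ... | u_1] ∈ R^(3×1). The projector onto W = col(U) is P = U (U^T U)^(-1) U^T.
Compute U^T U =
  [11],
and U^T v = (7).
Solve U^T U · c = U^T v for the coefficients: c = (7/11). The projection is proj_W(v) = U c.
Check: (v - proj_W(v)) · u_1 = 0  (should be 0).
Result: proj_W(v) = (21/11, 7/11, 7/11).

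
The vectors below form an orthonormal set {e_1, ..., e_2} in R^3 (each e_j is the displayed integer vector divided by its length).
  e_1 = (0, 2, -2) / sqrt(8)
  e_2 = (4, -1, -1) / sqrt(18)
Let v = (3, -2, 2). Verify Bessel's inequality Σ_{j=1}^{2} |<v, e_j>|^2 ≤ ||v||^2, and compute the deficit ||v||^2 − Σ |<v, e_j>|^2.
Σ |<v, e_j>|^2 = 16; ||v||^2 = 17; deficit = 1

Write each e_j = u_j / sqrt(<u_j, u_j>) where u_j is the displayed integer vector. Then <v, e_j> = <v, u_j> / sqrt(<u_j, u_j>), so |<v, e_j>|^2 = <v, u_j>^2 / <u_j, u_j>.
Coefficients: <v, e_1> = -8/sqrt(8), <v, e_2> = 12/sqrt(18).
Square and sum: Σ |<v, e_j>|^2 = 16.
Compute ||v||^2 = v·v = 17.
Deficit = 17 − 16 = 1 ≥ 0, confirming Bessel's inequality. (The deficit equals ||v − Σ <v,e_j> e_j||^2, the squared distance from v to span{e_j}.)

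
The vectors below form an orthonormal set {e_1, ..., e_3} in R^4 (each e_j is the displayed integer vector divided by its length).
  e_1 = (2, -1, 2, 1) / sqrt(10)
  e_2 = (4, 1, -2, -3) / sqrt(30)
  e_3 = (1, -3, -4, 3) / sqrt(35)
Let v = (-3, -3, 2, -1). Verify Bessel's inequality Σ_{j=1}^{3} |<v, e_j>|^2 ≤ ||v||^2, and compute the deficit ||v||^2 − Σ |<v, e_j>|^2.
Σ |<v, e_j>|^2 = 971/105; ||v||^2 = 23; deficit = 1444/105

Write each e_j = u_j / sqrt(<u_j, u_j>) where u_j is the displayed integer vector. Then <v, e_j> = <v, u_j> / sqrt(<u_j, u_j>), so |<v, e_j>|^2 = <v, u_j>^2 / <u_j, u_j>.
Coefficients: <v, e_1> = 0/sqrt(10), <v, e_2> = -16/sqrt(30), <v, e_3> = -5/sqrt(35).
Square and sum: Σ |<v, e_j>|^2 = 971/105.
Compute ||v||^2 = v·v = 23.
Deficit = 23 − 971/105 = 1444/105 ≥ 0, confirming Bessel's inequality. (The deficit equals ||v − Σ <v,e_j> e_j||^2, the squared distance from v to span{e_j}.)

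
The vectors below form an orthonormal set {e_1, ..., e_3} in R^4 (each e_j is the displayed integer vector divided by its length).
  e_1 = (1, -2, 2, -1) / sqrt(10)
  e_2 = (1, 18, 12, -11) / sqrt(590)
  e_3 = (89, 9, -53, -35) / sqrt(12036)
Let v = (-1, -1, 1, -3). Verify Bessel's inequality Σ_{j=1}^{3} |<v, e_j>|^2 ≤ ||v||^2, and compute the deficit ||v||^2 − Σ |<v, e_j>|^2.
Σ |<v, e_j>|^2 = 251/51; ||v||^2 = 12; deficit = 361/51

Write each e_j = u_j / sqrt(<u_j, u_j>) where u_j is the displayed integer vector. Then <v, e_j> = <v, u_j> / sqrt(<u_j, u_j>), so |<v, e_j>|^2 = <v, u_j>^2 / <u_j, u_j>.
Coefficients: <v, e_1> = 6/sqrt(10), <v, e_2> = 26/sqrt(590), <v, e_3> = -46/sqrt(12036).
Square and sum: Σ |<v, e_j>|^2 = 251/51.
Compute ||v||^2 = v·v = 12.
Deficit = 12 − 251/51 = 361/51 ≥ 0, confirming Bessel's inequality. (The deficit equals ||v − Σ <v,e_j> e_j||^2, the squared distance from v to span{e_j}.)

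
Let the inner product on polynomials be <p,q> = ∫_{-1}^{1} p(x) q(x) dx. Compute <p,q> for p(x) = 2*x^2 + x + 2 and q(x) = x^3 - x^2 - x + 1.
<p,q> = 44/15

Expand the product: p(x)·q(x) = 2*x^5 - x^4 - x^3 - x^2 - x + 2.
∫_{-1}^{1} of each monomial x^k gives [2/(k+1) if k even, 0 if k odd]. Integrating term-by-term (or equivalently evaluating the antiderivative F(x) = x^6/3 - x^5/5 - x^4/4 - x^3/3 - x^2/2 + 2*x at the endpoints):
  F(1) − F(−1) = 21/20 − (-113/60) = 44/15.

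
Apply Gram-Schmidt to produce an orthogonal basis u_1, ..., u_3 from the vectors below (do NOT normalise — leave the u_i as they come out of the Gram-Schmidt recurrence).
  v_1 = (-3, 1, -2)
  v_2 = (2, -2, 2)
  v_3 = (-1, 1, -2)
Orthogonal basis:
  u_1 = (-3, 1, -2)
  u_2 = (-4/7, -8/7, 2/7)
  u_3 = (1/3, -1/3, -2/3)

Apply the Gram-Schmidt recurrence
  u_1 = v_1
  u_i = v_i − Σ_{j<i} ((v_i · u_j) / (u_j · u_j)) · u_j.

Step by step this gives:
  u_1 = (-3, 1, -2)
  u_2 = (-4/7, -8/7, 2/7)
  u_3 = (1/3, -1/3, -2/3)

Orthogonality check:
  u_2 · u_1 = 0 (should be 0)
  u_3 · u_1 = 0 (should be 0)
  u_3 · u_2 = 0 (should be 0)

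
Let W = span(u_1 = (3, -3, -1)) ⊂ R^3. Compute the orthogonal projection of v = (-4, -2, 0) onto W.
proj_W(v) = (-18/19, 18/19, 6/19)

Set up U = [u_1 | ... | u_1] ∈ R^(3×1). The projector onto W = col(U) is P = U (U^T U)^(-1) U^T.
Compute U^T U =
  [19],
and U^T v = (-6).
Solve U^T U · c = U^T v for the coefficients: c = (-6/19). The projection is proj_W(v) = U c.
Check: (v - proj_W(v)) · u_1 = 0  (should be 0).
Result: proj_W(v) = (-18/19, 18/19, 6/19).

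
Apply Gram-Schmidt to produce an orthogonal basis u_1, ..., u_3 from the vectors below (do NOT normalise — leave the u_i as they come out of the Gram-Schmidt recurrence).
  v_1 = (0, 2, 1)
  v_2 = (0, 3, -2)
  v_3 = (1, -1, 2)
Orthogonal basis:
  u_1 = (0, 2, 1)
  u_2 = (0, 7/5, -14/5)
  u_3 = (1, 0, 0)

Apply the Gram-Schmidt recurrence
  u_1 = v_1
  u_i = v_i − Σ_{j<i} ((v_i · u_j) / (u_j · u_j)) · u_j.

Step by step this gives:
  u_1 = (0, 2, 1)
  u_2 = (0, 7/5, -14/5)
  u_3 = (1, 0, 0)

Orthogonality check:
  u_2 · u_1 = 0 (should be 0)
  u_3 · u_1 = 0 (should be 0)
  u_3 · u_2 = 0 (should be 0)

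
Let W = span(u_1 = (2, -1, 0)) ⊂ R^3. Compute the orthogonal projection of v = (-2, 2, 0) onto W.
proj_W(v) = (-12/5, 6/5, 0)

Set up U = [u_1 | ... | u_1] ∈ R^(3×1). The projector onto W = col(U) is P = U (U^T U)^(-1) U^T.
Compute U^T U =
  [5],
and U^T v = (-6).
Solve U^T U · c = U^T v for the coefficients: c = (-6/5). The projection is proj_W(v) = U c.
Check: (v - proj_W(v)) · u_1 = 0  (should be 0).
Result: proj_W(v) = (-12/5, 6/5, 0).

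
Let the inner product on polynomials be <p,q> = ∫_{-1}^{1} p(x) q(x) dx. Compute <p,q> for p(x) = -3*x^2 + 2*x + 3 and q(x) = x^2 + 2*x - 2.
<p,q> = -68/15

Expand the product: p(x)·q(x) = -3*x^4 - 4*x^3 + 13*x^2 + 2*x - 6.
∫_{-1}^{1} of each monomial x^k gives [2/(k+1) if k even, 0 if k odd]. Integrating term-by-term (or equivalently evaluating the antiderivative F(x) = -3*x^5/5 - x^4 + 13*x^3/3 + x^2 - 6*x at the endpoints):
  F(1) − F(−1) = -34/15 − (34/15) = -68/15.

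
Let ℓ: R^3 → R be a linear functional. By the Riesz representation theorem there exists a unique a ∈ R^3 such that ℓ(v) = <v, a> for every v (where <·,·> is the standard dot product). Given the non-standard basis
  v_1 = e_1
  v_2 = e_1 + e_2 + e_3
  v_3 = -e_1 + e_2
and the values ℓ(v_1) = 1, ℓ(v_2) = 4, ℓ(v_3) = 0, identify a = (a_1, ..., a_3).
a = (1, 1, 2)

Write a = (a_1, ..., a_3) in the standard basis. For each basis vector v_i, ℓ(v_i) = <v_i, a> is a linear equation in the a_j's. Collect the n equations into a matrix system V a = ℓ, where row i of V is v_i (expressed in the standard basis). Since V is invertible (lower-triangular with 1s on the diagonal, up to permutation), solve by back-substitution:
  V =
[[1, 0, 0],
 [1, 1, 1],
 [-1, 1, 0]]
  V a = (1, 4, 0)
Solving gives a = (1, 1, 2).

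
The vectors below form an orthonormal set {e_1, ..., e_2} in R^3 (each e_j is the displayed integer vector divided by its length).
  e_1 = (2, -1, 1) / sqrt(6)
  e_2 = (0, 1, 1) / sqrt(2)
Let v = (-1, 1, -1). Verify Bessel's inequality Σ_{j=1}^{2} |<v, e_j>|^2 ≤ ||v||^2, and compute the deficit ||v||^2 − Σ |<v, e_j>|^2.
Σ |<v, e_j>|^2 = 8/3; ||v||^2 = 3; deficit = 1/3

Write each e_j = u_j / sqrt(<u_j, u_j>) where u_j is the displayed integer vector. Then <v, e_j> = <v, u_j> / sqrt(<u_j, u_j>), so |<v, e_j>|^2 = <v, u_j>^2 / <u_j, u_j>.
Coefficients: <v, e_1> = -4/sqrt(6), <v, e_2> = 0/sqrt(2).
Square and sum: Σ |<v, e_j>|^2 = 8/3.
Compute ||v||^2 = v·v = 3.
Deficit = 3 − 8/3 = 1/3 ≥ 0, confirming Bessel's inequality. (The deficit equals ||v − Σ <v,e_j> e_j||^2, the squared distance from v to span{e_j}.)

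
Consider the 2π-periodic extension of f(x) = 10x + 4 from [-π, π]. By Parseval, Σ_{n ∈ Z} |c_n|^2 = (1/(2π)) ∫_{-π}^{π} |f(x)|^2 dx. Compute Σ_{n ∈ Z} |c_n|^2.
Σ |c_n|^2 = 100π^2/3 + 16

Expand and integrate term by term over [-π, π]:
  ∫ (10x)^2 dx = 100·(2π^3/3); ∫ 2·10·(4)·x dx = 0 (odd integrand); ∫ 4^2 dx = 16·2π.
So (1/(2π)) ∫_{-π}^{π} (10x + 4)^2 dx = 100π^2/3 + 16 = 100π^2/3 + 16.
Parseval ⇒ Σ |c_n|^2 = 100π^2/3 + 16.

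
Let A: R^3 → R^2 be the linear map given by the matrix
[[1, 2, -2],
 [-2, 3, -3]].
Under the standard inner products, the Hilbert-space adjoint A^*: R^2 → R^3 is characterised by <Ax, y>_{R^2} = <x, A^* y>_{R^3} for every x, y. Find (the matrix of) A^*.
A^* = A^T =
[[1, -2],
 [2, 3],
 [-2, -3]]

For real matrices with standard dot products, the defining identity <Ax, y> = <x, A^* y> gives (Ax)^T y = x^T (A^*) y, i.e. x^T A^T y = x^T (A^*) y. Since this holds for all x, y, we must have A^* = A^T. Therefore
A^* =
[[1, -2],
 [2, 3],
 [-2, -3]].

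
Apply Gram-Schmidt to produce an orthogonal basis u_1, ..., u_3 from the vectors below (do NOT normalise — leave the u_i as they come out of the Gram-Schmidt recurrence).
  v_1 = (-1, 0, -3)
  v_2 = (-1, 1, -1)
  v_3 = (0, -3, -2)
Orthogonal basis:
  u_1 = (-1, 0, -3)
  u_2 = (-3/5, 1, 1/5)
  u_3 = (-6/7, -4/7, 2/7)

Apply the Gram-Schmidt recurrence
  u_1 = v_1
  u_i = v_i − Σ_{j<i} ((v_i · u_j) / (u_j · u_j)) · u_j.

Step by step this gives:
  u_1 = (-1, 0, -3)
  u_2 = (-3/5, 1, 1/5)
  u_3 = (-6/7, -4/7, 2/7)

Orthogonality check:
  u_2 · u_1 = 0 (should be 0)
  u_3 · u_1 = 0 (should be 0)
  u_3 · u_2 = 0 (should be 0)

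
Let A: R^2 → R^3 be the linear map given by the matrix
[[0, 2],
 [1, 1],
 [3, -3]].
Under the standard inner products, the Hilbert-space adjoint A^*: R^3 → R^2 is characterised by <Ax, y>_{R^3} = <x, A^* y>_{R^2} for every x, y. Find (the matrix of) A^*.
A^* = A^T =
[[0, 1, 3],
 [2, 1, -3]]

For real matrices with standard dot products, the defining identity <Ax, y> = <x, A^* y> gives (Ax)^T y = x^T (A^*) y, i.e. x^T A^T y = x^T (A^*) y. Since this holds for all x, y, we must have A^* = A^T. Therefore
A^* =
[[0, 1, 3],
 [2, 1, -3]].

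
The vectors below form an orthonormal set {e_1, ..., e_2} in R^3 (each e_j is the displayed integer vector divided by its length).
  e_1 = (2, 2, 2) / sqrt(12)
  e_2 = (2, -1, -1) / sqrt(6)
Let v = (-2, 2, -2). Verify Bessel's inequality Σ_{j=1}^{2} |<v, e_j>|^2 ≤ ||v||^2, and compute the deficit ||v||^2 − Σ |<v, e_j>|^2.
Σ |<v, e_j>|^2 = 4; ||v||^2 = 12; deficit = 8

Write each e_j = u_j / sqrt(<u_j, u_j>) where u_j is the displayed integer vector. Then <v, e_j> = <v, u_j> / sqrt(<u_j, u_j>), so |<v, e_j>|^2 = <v, u_j>^2 / <u_j, u_j>.
Coefficients: <v, e_1> = -4/sqrt(12), <v, e_2> = -4/sqrt(6).
Square and sum: Σ |<v, e_j>|^2 = 4.
Compute ||v||^2 = v·v = 12.
Deficit = 12 − 4 = 8 ≥ 0, confirming Bessel's inequality. (The deficit equals ||v − Σ <v,e_j> e_j||^2, the squared distance from v to span{e_j}.)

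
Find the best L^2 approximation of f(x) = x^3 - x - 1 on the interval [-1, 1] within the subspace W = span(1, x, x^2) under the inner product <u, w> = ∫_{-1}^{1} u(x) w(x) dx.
g(x) = -2*x/5 - 1

The best approximation g ∈ W is the orthogonal projection of f onto W. Writing g = a_0 + a_1 x + a_2 x^2, the coefficients solve the normal equations G · a = b where
  G_{ij} = <φ_i, φ_j> and b_i = <f, φ_i>, with φ_0 = 1, φ_1 = x, φ_2 = x^2.
G =
  [2, 0, 2/3]
  [0, 2/3, 0]
  [2/3, 0, 2/5],
b = (-2, -4/15, -2/3).
Solving gives a_0 = -1, a_1 = -2/5, a_2 = 0, so
  g(x) = -2*x/5 - 1.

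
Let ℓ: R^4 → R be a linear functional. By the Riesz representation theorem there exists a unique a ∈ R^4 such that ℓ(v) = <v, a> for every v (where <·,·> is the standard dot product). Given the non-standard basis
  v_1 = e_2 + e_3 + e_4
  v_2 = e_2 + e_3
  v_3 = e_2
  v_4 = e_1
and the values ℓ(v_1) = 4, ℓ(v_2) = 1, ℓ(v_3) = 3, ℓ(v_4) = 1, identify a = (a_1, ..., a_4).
a = (1, 3, -2, 3)

Write a = (a_1, ..., a_4) in the standard basis. For each basis vector v_i, ℓ(v_i) = <v_i, a> is a linear equation in the a_j's. Collect the n equations into a matrix system V a = ℓ, where row i of V is v_i (expressed in the standard basis). Since V is invertible (lower-triangular with 1s on the diagonal, up to permutation), solve by back-substitution:
  V =
[[0, 1, 1, 1],
 [0, 1, 1, 0],
 [0, 1, 0, 0],
 [1, 0, 0, 0]]
  V a = (4, 1, 3, 1)
Solving gives a = (1, 3, -2, 3).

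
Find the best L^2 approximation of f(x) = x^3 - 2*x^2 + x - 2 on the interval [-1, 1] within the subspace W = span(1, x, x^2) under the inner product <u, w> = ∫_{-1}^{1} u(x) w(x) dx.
g(x) = -2*x^2 + 8*x/5 - 2

The best approximation g ∈ W is the orthogonal projection of f onto W. Writing g = a_0 + a_1 x + a_2 x^2, the coefficients solve the normal equations G · a = b where
  G_{ij} = <φ_i, φ_j> and b_i = <f, φ_i>, with φ_0 = 1, φ_1 = x, φ_2 = x^2.
G =
  [2, 0, 2/3]
  [0, 2/3, 0]
  [2/3, 0, 2/5],
b = (-16/3, 16/15, -32/15).
Solving gives a_0 = -2, a_1 = 8/5, a_2 = -2, so
  g(x) = -2*x^2 + 8*x/5 - 2.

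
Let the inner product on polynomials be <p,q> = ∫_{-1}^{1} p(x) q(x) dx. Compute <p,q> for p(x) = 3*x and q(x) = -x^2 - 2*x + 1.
<p,q> = -4

Expand the product: p(x)·q(x) = -3*x^3 - 6*x^2 + 3*x.
∫_{-1}^{1} of each monomial x^k gives [2/(k+1) if k even, 0 if k odd]. Integrating term-by-term (or equivalently evaluating the antiderivative F(x) = -3*x^4/4 - 2*x^3 + 3*x^2/2 at the endpoints):
  F(1) − F(−1) = -5/4 − (11/4) = -4.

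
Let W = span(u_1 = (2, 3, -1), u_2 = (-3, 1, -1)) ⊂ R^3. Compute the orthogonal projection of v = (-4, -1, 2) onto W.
proj_W(v) = (-11/3, -11/6, 1/6)

Set up U = [u_1 | ... | u_2] ∈ R^(3×2). The projector onto W = col(U) is P = U (U^T U)^(-1) U^T.
Compute U^T U =
  [14, -2]
  [-2, 11],
and U^T v = (-13, 9).
Solve U^T U · c = U^T v for the coefficients: c = (-5/6, 2/3). The projection is proj_W(v) = U c.
Check: (v - proj_W(v)) · u_1 = 0  (should be 0).
Check: (v - proj_W(v)) · u_2 = 0  (should be 0).
Result: proj_W(v) = (-11/3, -11/6, 1/6).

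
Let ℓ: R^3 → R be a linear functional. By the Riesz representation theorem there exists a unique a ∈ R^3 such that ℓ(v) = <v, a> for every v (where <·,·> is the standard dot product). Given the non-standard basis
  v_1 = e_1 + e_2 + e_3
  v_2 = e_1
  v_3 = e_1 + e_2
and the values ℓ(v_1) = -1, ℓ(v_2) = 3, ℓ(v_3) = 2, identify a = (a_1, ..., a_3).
a = (3, -1, -3)

Write a = (a_1, ..., a_3) in the standard basis. For each basis vector v_i, ℓ(v_i) = <v_i, a> is a linear equation in the a_j's. Collect the n equations into a matrix system V a = ℓ, where row i of V is v_i (expressed in the standard basis). Since V is invertible (lower-triangular with 1s on the diagonal, up to permutation), solve by back-substitution:
  V =
[[1, 1, 1],
 [1, 0, 0],
 [1, 1, 0]]
  V a = (-1, 3, 2)
Solving gives a = (3, -1, -3).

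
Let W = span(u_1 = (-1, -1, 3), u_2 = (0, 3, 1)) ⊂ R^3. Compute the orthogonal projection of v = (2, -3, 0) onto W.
proj_W(v) = (-1/11, -307/110, -69/110)

Set up U = [u_1 | ... | u_2] ∈ R^(3×2). The projector onto W = col(U) is P = U (U^T U)^(-1) U^T.
Compute U^T U =
  [11, 0]
  [0, 10],
and U^T v = (1, -9).
Solve U^T U · c = U^T v for the coefficients: c = (1/11, -9/10). The projection is proj_W(v) = U c.
Check: (v - proj_W(v)) · u_1 = 0  (should be 0).
Check: (v - proj_W(v)) · u_2 = 0  (should be 0).
Result: proj_W(v) = (-1/11, -307/110, -69/110).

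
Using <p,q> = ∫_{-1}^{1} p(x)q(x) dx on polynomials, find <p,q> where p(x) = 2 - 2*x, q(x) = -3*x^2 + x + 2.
<p,q> = 8/3

Expand the product: p(x)·q(x) = 6*x^3 - 8*x^2 - 2*x + 4.
∫_{-1}^{1} of each monomial x^k gives [2/(k+1) if k even, 0 if k odd]. Integrating term-by-term (or equivalently evaluating the antiderivative F(x) = 3*x^4/2 - 8*x^3/3 - x^2 + 4*x at the endpoints):
  F(1) − F(−1) = 11/6 − (-5/6) = 8/3.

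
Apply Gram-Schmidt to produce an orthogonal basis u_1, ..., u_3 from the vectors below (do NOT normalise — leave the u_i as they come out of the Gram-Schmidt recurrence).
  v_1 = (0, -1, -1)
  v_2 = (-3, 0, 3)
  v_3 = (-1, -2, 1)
Orthogonal basis:
  u_1 = (0, -1, -1)
  u_2 = (-3, -3/2, 3/2)
  u_3 = (2/3, -2/3, 2/3)

Apply the Gram-Schmidt recurrence
  u_1 = v_1
  u_i = v_i − Σ_{j<i} ((v_i · u_j) / (u_j · u_j)) · u_j.

Step by step this gives:
  u_1 = (0, -1, -1)
  u_2 = (-3, -3/2, 3/2)
  u_3 = (2/3, -2/3, 2/3)

Orthogonality check:
  u_2 · u_1 = 0 (should be 0)
  u_3 · u_1 = 0 (should be 0)
  u_3 · u_2 = 0 (should be 0)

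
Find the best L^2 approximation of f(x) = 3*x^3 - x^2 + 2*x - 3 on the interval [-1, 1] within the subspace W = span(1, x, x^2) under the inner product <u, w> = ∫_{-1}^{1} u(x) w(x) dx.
g(x) = -x^2 + 19*x/5 - 3

The best approximation g ∈ W is the orthogonal projection of f onto W. Writing g = a_0 + a_1 x + a_2 x^2, the coefficients solve the normal equations G · a = b where
  G_{ij} = <φ_i, φ_j> and b_i = <f, φ_i>, with φ_0 = 1, φ_1 = x, φ_2 = x^2.
G =
  [2, 0, 2/3]
  [0, 2/3, 0]
  [2/3, 0, 2/5],
b = (-20/3, 38/15, -12/5).
Solving gives a_0 = -3, a_1 = 19/5, a_2 = -1, so
  g(x) = -x^2 + 19*x/5 - 3.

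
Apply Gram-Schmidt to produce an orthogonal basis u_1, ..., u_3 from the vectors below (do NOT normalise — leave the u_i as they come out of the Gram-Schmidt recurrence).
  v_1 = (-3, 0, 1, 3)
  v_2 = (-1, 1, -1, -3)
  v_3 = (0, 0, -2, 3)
Orthogonal basis:
  u_1 = (-3, 0, 1, 3)
  u_2 = (-40/19, 1, -12/19, -36/19)
  u_3 = (21/179, 84/179, -477/179, 180/179)

Apply the Gram-Schmidt recurrence
  u_1 = v_1
  u_i = v_i − Σ_{j<i} ((v_i · u_j) / (u_j · u_j)) · u_j.

Step by step this gives:
  u_1 = (-3, 0, 1, 3)
  u_2 = (-40/19, 1, -12/19, -36/19)
  u_3 = (21/179, 84/179, -477/179, 180/179)

Orthogonality check:
  u_2 · u_1 = 0 (should be 0)
  u_3 · u_1 = 0 (should be 0)
  u_3 · u_2 = 0 (should be 0)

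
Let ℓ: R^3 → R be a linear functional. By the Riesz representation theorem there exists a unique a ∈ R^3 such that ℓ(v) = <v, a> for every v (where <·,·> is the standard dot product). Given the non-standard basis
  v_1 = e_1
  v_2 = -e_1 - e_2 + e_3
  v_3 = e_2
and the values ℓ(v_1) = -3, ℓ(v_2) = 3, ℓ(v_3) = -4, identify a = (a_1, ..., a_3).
a = (-3, -4, -4)

Write a = (a_1, ..., a_3) in the standard basis. For each basis vector v_i, ℓ(v_i) = <v_i, a> is a linear equation in the a_j's. Collect the n equations into a matrix system V a = ℓ, where row i of V is v_i (expressed in the standard basis). Since V is invertible (lower-triangular with 1s on the diagonal, up to permutation), solve by back-substitution:
  V =
[[1, 0, 0],
 [-1, -1, 1],
 [0, 1, 0]]
  V a = (-3, 3, -4)
Solving gives a = (-3, -4, -4).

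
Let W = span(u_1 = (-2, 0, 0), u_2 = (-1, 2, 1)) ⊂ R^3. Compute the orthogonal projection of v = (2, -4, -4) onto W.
proj_W(v) = (2, -24/5, -12/5)

Set up U = [u_1 | ... | u_2] ∈ R^(3×2). The projector onto W = col(U) is P = U (U^T U)^(-1) U^T.
Compute U^T U =
  [4, 2]
  [2, 6],
and U^T v = (-4, -14).
Solve U^T U · c = U^T v for the coefficients: c = (1/5, -12/5). The projection is proj_W(v) = U c.
Check: (v - proj_W(v)) · u_1 = 0  (should be 0).
Check: (v - proj_W(v)) · u_2 = 0  (should be 0).
Result: proj_W(v) = (2, -24/5, -12/5).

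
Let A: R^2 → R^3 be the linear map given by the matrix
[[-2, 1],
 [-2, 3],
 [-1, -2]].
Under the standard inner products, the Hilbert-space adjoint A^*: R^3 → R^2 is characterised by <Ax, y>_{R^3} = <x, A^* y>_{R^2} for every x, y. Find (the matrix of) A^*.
A^* = A^T =
[[-2, -2, -1],
 [1, 3, -2]]

For real matrices with standard dot products, the defining identity <Ax, y> = <x, A^* y> gives (Ax)^T y = x^T (A^*) y, i.e. x^T A^T y = x^T (A^*) y. Since this holds for all x, y, we must have A^* = A^T. Therefore
A^* =
[[-2, -2, -1],
 [1, 3, -2]].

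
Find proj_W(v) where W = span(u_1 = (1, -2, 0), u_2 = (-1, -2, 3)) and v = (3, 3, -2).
proj_W(v) = (69/61, 126/61, -198/61)

Set up U = [u_1 | ... | u_2] ∈ R^(3×2). The projector onto W = col(U) is P = U (U^T U)^(-1) U^T.
Compute U^T U =
  [5, 3]
  [3, 14],
and U^T v = (-3, -15).
Solve U^T U · c = U^T v for the coefficients: c = (3/61, -66/61). The projection is proj_W(v) = U c.
Check: (v - proj_W(v)) · u_1 = 0  (should be 0).
Check: (v - proj_W(v)) · u_2 = 0  (should be 0).
Result: proj_W(v) = (69/61, 126/61, -198/61).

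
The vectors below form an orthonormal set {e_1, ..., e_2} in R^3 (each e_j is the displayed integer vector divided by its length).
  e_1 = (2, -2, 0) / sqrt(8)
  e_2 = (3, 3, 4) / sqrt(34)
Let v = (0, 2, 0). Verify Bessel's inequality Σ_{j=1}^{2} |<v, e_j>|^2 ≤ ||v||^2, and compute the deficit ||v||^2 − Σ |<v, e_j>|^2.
Σ |<v, e_j>|^2 = 52/17; ||v||^2 = 4; deficit = 16/17

Write each e_j = u_j / sqrt(<u_j, u_j>) where u_j is the displayed integer vector. Then <v, e_j> = <v, u_j> / sqrt(<u_j, u_j>), so |<v, e_j>|^2 = <v, u_j>^2 / <u_j, u_j>.
Coefficients: <v, e_1> = -4/sqrt(8), <v, e_2> = 6/sqrt(34).
Square and sum: Σ |<v, e_j>|^2 = 52/17.
Compute ||v||^2 = v·v = 4.
Deficit = 4 − 52/17 = 16/17 ≥ 0, confirming Bessel's inequality. (The deficit equals ||v − Σ <v,e_j> e_j||^2, the squared distance from v to span{e_j}.)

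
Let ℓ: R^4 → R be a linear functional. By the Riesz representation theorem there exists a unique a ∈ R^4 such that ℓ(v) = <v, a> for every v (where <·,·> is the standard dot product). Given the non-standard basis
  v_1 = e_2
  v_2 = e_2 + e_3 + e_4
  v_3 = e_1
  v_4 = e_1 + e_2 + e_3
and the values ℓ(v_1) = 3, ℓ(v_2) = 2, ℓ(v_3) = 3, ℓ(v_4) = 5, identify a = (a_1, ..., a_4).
a = (3, 3, -1, 0)

Write a = (a_1, ..., a_4) in the standard basis. For each basis vector v_i, ℓ(v_i) = <v_i, a> is a linear equation in the a_j's. Collect the n equations into a matrix system V a = ℓ, where row i of V is v_i (expressed in the standard basis). Since V is invertible (lower-triangular with 1s on the diagonal, up to permutation), solve by back-substitution:
  V =
[[0, 1, 0, 0],
 [0, 1, 1, 1],
 [1, 0, 0, 0],
 [1, 1, 1, 0]]
  V a = (3, 2, 3, 5)
Solving gives a = (3, 3, -1, 0).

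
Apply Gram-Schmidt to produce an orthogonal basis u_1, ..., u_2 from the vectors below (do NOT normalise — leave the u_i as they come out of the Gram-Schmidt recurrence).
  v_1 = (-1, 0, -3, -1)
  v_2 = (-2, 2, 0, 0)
Orthogonal basis:
  u_1 = (-1, 0, -3, -1)
  u_2 = (-20/11, 2, 6/11, 2/11)

Apply the Gram-Schmidt recurrence
  u_1 = v_1
  u_i = v_i − Σ_{j<i} ((v_i · u_j) / (u_j · u_j)) · u_j.

Step by step this gives:
  u_1 = (-1, 0, -3, -1)
  u_2 = (-20/11, 2, 6/11, 2/11)

Orthogonality check:
  u_2 · u_1 = 0 (should be 0)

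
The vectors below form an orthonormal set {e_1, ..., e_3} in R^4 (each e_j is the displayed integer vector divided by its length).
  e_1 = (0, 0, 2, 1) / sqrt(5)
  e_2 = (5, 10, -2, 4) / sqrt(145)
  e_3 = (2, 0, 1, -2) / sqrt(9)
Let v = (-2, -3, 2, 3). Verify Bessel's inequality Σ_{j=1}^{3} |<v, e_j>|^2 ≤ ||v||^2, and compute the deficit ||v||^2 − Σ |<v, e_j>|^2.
Σ |<v, e_j>|^2 = 6257/261; ||v||^2 = 26; deficit = 529/261

Write each e_j = u_j / sqrt(<u_j, u_j>) where u_j is the displayed integer vector. Then <v, e_j> = <v, u_j> / sqrt(<u_j, u_j>), so |<v, e_j>|^2 = <v, u_j>^2 / <u_j, u_j>.
Coefficients: <v, e_1> = 7/sqrt(5), <v, e_2> = -32/sqrt(145), <v, e_3> = -8/sqrt(9).
Square and sum: Σ |<v, e_j>|^2 = 6257/261.
Compute ||v||^2 = v·v = 26.
Deficit = 26 − 6257/261 = 529/261 ≥ 0, confirming Bessel's inequality. (The deficit equals ||v − Σ <v,e_j> e_j||^2, the squared distance from v to span{e_j}.)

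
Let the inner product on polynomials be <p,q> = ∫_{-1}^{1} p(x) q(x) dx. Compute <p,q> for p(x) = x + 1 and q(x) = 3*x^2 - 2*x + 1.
<p,q> = 8/3

Expand the product: p(x)·q(x) = 3*x^3 + x^2 - x + 1.
∫_{-1}^{1} of each monomial x^k gives [2/(k+1) if k even, 0 if k odd]. Integrating term-by-term (or equivalently evaluating the antiderivative F(x) = 3*x^4/4 + x^3/3 - x^2/2 + x at the endpoints):
  F(1) − F(−1) = 19/12 − (-13/12) = 8/3.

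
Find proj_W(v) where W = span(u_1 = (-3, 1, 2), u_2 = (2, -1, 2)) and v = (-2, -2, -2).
proj_W(v) = (-38/39, 22/39, -68/39)

Set up U = [u_1 | ... | u_2] ∈ R^(3×2). The projector onto W = col(U) is P = U (U^T U)^(-1) U^T.
Compute U^T U =
  [14, -3]
  [-3, 9],
and U^T v = (0, -6).
Solve U^T U · c = U^T v for the coefficients: c = (-2/13, -28/39). The projection is proj_W(v) = U c.
Check: (v - proj_W(v)) · u_1 = 0  (should be 0).
Check: (v - proj_W(v)) · u_2 = 0  (should be 0).
Result: proj_W(v) = (-38/39, 22/39, -68/39).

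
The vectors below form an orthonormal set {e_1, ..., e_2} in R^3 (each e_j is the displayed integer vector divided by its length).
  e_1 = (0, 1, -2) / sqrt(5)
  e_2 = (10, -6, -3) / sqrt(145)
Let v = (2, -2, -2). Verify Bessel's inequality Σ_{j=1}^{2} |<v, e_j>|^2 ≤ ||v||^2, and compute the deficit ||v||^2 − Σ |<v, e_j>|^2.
Σ |<v, e_j>|^2 = 312/29; ||v||^2 = 12; deficit = 36/29

Write each e_j = u_j / sqrt(<u_j, u_j>) where u_j is the displayed integer vector. Then <v, e_j> = <v, u_j> / sqrt(<u_j, u_j>), so |<v, e_j>|^2 = <v, u_j>^2 / <u_j, u_j>.
Coefficients: <v, e_1> = 2/sqrt(5), <v, e_2> = 38/sqrt(145).
Square and sum: Σ |<v, e_j>|^2 = 312/29.
Compute ||v||^2 = v·v = 12.
Deficit = 12 − 312/29 = 36/29 ≥ 0, confirming Bessel's inequality. (The deficit equals ||v − Σ <v,e_j> e_j||^2, the squared distance from v to span{e_j}.)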